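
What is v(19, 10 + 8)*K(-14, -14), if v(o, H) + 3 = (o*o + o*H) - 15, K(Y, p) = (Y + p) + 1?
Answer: -18495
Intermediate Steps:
K(Y, p) = 1 + Y + p
v(o, H) = -18 + o**2 + H*o (v(o, H) = -3 + ((o*o + o*H) - 15) = -3 + ((o**2 + H*o) - 15) = -3 + (-15 + o**2 + H*o) = -18 + o**2 + H*o)
v(19, 10 + 8)*K(-14, -14) = (-18 + 19**2 + (10 + 8)*19)*(1 - 14 - 14) = (-18 + 361 + 18*19)*(-27) = (-18 + 361 + 342)*(-27) = 685*(-27) = -18495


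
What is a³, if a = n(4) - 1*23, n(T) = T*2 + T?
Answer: -1331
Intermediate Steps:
n(T) = 3*T (n(T) = 2*T + T = 3*T)
a = -11 (a = 3*4 - 1*23 = 12 - 23 = -11)
a³ = (-11)³ = -1331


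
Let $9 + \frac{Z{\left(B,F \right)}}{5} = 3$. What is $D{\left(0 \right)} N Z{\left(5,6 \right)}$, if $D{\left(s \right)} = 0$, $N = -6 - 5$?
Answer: $0$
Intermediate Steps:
$N = -11$
$Z{\left(B,F \right)} = -30$ ($Z{\left(B,F \right)} = -45 + 5 \cdot 3 = -45 + 15 = -30$)
$D{\left(0 \right)} N Z{\left(5,6 \right)} = 0 \left(-11\right) \left(-30\right) = 0 \left(-30\right) = 0$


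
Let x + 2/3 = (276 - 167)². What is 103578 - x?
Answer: 275093/3 ≈ 91698.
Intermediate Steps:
x = 35641/3 (x = -⅔ + (276 - 167)² = -⅔ + 109² = -⅔ + 11881 = 35641/3 ≈ 11880.)
103578 - x = 103578 - 1*35641/3 = 103578 - 35641/3 = 275093/3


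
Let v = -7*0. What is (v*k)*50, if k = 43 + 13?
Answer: 0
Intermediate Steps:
k = 56
v = 0
(v*k)*50 = (0*56)*50 = 0*50 = 0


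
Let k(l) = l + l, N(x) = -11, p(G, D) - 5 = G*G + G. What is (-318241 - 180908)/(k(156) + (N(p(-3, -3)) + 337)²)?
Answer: -499149/106588 ≈ -4.6830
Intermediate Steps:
p(G, D) = 5 + G + G² (p(G, D) = 5 + (G*G + G) = 5 + (G² + G) = 5 + (G + G²) = 5 + G + G²)
k(l) = 2*l
(-318241 - 180908)/(k(156) + (N(p(-3, -3)) + 337)²) = (-318241 - 180908)/(2*156 + (-11 + 337)²) = -499149/(312 + 326²) = -499149/(312 + 106276) = -499149/106588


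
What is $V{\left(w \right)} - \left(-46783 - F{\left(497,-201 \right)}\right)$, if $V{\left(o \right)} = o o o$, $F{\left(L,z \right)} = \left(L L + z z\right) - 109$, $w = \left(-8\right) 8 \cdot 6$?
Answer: $-56289020$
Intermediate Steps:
$w = -384$ ($w = \left(-64\right) 6 = -384$)
$F{\left(L,z \right)} = -109 + L^{2} + z^{2}$ ($F{\left(L,z \right)} = \left(L^{2} + z^{2}\right) - 109 = -109 + L^{2} + z^{2}$)
$V{\left(o \right)} = o^{3}$ ($V{\left(o \right)} = o^{2} o = o^{3}$)
$V{\left(w \right)} - \left(-46783 - F{\left(497,-201 \right)}\right) = \left(-384\right)^{3} - \left(-46783 - \left(-109 + 497^{2} + \left(-201\right)^{2}\right)\right) = -56623104 - \left(-46783 - \left(-109 + 247009 + 40401\right)\right) = -56623104 - \left(-46783 - 287301\right) = -56623104 - -334084 = -56623104 + 334084 = -56289020$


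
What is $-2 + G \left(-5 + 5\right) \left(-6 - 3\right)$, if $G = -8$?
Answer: $-2$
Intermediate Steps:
$-2 + G \left(-5 + 5\right) \left(-6 - 3\right) = -2 - 8 \left(-5 + 5\right) \left(-6 - 3\right) = -2 - 8 \cdot 0 \left(-9\right) = -2 - 0 = -2 + 0 = -2$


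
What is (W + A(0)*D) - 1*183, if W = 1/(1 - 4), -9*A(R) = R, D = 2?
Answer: -550/3 ≈ -183.33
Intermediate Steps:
A(R) = -R/9
W = -⅓ (W = 1/(-3) = -⅓ ≈ -0.33333)
(W + A(0)*D) - 1*183 = (-⅓ - ⅑*0*2) - 1*183 = (-⅓ + 0*2) - 183 = (-⅓ + 0) - 183 = -⅓ - 183 = -550/3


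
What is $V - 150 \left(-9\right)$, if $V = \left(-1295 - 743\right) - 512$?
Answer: $-1200$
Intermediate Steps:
$V = -2550$ ($V = -2038 - 512 = -2550$)
$V - 150 \left(-9\right) = -2550 - 150 \left(-9\right) = -2550 - -1350 = -2550 + 1350 = -1200$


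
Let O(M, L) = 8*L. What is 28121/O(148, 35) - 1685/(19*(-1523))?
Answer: 814209177/8102360 ≈ 100.49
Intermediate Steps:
28121/O(148, 35) - 1685/(19*(-1523)) = 28121/((8*35)) - 1685/(19*(-1523)) = 28121/280 - 1685/(-28937) = 28121*(1/280) - 1685*(-1/28937) = 28121/280 + 1685/28937 = 814209177/8102360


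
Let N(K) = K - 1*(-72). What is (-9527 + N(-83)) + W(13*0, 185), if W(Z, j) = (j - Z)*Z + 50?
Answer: -9488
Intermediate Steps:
N(K) = 72 + K (N(K) = K + 72 = 72 + K)
W(Z, j) = 50 + Z*(j - Z) (W(Z, j) = Z*(j - Z) + 50 = 50 + Z*(j - Z))
(-9527 + N(-83)) + W(13*0, 185) = (-9527 + (72 - 83)) + (50 - (13*0)² + (13*0)*185) = (-9527 - 11) + (50 - 1*0² + 0*185) = -9538 + (50 - 1*0 + 0) = -9538 + (50 + 0 + 0) = -9538 + 50 = -9488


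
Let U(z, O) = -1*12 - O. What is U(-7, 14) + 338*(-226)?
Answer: -76414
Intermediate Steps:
U(z, O) = -12 - O
U(-7, 14) + 338*(-226) = (-12 - 1*14) + 338*(-226) = (-12 - 14) - 76388 = -26 - 76388 = -76414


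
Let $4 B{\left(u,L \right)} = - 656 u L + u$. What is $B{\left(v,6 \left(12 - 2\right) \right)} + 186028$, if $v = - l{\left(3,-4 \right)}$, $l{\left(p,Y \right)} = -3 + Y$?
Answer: $\frac{468599}{4} \approx 1.1715 \cdot 10^{5}$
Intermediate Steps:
$v = 7$ ($v = - (-3 - 4) = \left(-1\right) \left(-7\right) = 7$)
$B{\left(u,L \right)} = \frac{u}{4} - 164 L u$ ($B{\left(u,L \right)} = \frac{- 656 u L + u}{4} = \frac{- 656 L u + u}{4} = \frac{u - 656 L u}{4} = \frac{u}{4} - 164 L u$)
$B{\left(v,6 \left(12 - 2\right) \right)} + 186028 = \frac{1}{4} \cdot 7 \left(1 - 656 \cdot 6 \left(12 - 2\right)\right) + 186028 = \frac{1}{4} \cdot 7 \left(1 - 656 \cdot 6 \cdot 10\right) + 186028 = \frac{1}{4} \cdot 7 \left(1 - 39360\right) + 186028 = \frac{1}{4} \cdot 7 \left(-39359\right) + 186028 = - \frac{275513}{4} + 186028 = \frac{468599}{4}$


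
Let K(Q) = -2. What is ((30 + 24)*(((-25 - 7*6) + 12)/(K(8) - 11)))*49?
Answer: 145530/13 ≈ 11195.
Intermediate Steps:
((30 + 24)*(((-25 - 7*6) + 12)/(K(8) - 11)))*49 = ((30 + 24)*(((-25 - 7*6) + 12)/(-2 - 11)))*49 = (54*(((-25 - 1*42) + 12)/(-13)))*49 = (54*(((-25 - 42) + 12)*(-1/13)))*49 = (54*((-67 + 12)*(-1/13)))*49 = (54*(-55*(-1/13)))*49 = (54*(55/13))*49 = (2970/13)*49 = 145530/13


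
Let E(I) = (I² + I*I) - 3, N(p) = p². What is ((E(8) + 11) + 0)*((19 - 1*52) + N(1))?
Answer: -4352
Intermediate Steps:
E(I) = -3 + 2*I² (E(I) = (I² + I²) - 3 = 2*I² - 3 = -3 + 2*I²)
((E(8) + 11) + 0)*((19 - 1*52) + N(1)) = (((-3 + 2*8²) + 11) + 0)*((19 - 1*52) + 1²) = (((-3 + 2*64) + 11) + 0)*((19 - 52) + 1) = (((-3 + 128) + 11) + 0)*(-33 + 1) = ((125 + 11) + 0)*(-32) = (136 + 0)*(-32) = 136*(-32) = -4352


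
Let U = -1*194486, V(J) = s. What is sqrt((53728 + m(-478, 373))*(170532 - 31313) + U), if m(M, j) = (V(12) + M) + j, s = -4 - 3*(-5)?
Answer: 4*sqrt(466667335) ≈ 86410.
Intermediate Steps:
s = 11 (s = -4 + 15 = 11)
V(J) = 11
m(M, j) = 11 + M + j (m(M, j) = (11 + M) + j = 11 + M + j)
U = -194486
sqrt((53728 + m(-478, 373))*(170532 - 31313) + U) = sqrt((53728 + (11 - 478 + 373))*(170532 - 31313) - 194486) = sqrt((53728 - 94)*139219 - 194486) = sqrt(53634*139219 - 194486) = sqrt(7466871846 - 194486) = sqrt(7466677360) = 4*sqrt(466667335)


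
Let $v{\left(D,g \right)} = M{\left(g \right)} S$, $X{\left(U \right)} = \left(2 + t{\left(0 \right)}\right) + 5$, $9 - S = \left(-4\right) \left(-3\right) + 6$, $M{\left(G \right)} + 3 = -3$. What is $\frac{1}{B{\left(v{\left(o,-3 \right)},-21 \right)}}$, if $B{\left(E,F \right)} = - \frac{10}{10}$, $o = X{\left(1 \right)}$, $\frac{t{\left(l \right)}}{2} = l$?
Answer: $-1$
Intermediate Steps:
$M{\left(G \right)} = -6$ ($M{\left(G \right)} = -3 - 3 = -6$)
$S = -9$ ($S = 9 - \left(\left(-4\right) \left(-3\right) + 6\right) = 9 - \left(12 + 6\right) = 9 - 18 = -9$)
$t{\left(l \right)} = 2 l$
$X{\left(U \right)} = 7$ ($X{\left(U \right)} = \left(2 + 2 \cdot 0\right) + 5 = \left(2 + 0\right) + 5 = 2 + 5 = 7$)
$o = 7$
$v{\left(D,g \right)} = 54$ ($v{\left(D,g \right)} = \left(-6\right) \left(-9\right) = 54$)
$B{\left(E,F \right)} = -1$ ($B{\left(E,F \right)} = \left(-10\right) \frac{1}{10} = -1$)
$\frac{1}{B{\left(v{\left(o,-3 \right)},-21 \right)}} = \frac{1}{-1} = -1$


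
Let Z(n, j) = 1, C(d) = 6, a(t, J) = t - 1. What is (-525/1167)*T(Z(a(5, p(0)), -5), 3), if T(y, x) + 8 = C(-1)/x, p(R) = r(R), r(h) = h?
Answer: 1050/389 ≈ 2.6992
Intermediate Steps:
p(R) = R
a(t, J) = -1 + t
T(y, x) = -8 + 6/x
(-525/1167)*T(Z(a(5, p(0)), -5), 3) = (-525/1167)*(-8 + 6/3) = (-525*1/1167)*(-8 + 6*(⅓)) = -175*(-8 + 2)/389 = -175/389*(-6) = 1050/389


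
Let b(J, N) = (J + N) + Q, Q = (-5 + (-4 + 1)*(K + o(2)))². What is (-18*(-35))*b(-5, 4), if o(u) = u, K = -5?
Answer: 9450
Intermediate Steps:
Q = 16 (Q = (-5 + (-4 + 1)*(-5 + 2))² = (-5 - 3*(-3))² = (-5 + 9)² = 4² = 16)
b(J, N) = 16 + J + N (b(J, N) = (J + N) + 16 = 16 + J + N)
(-18*(-35))*b(-5, 4) = (-18*(-35))*(16 - 5 + 4) = 630*15 = 9450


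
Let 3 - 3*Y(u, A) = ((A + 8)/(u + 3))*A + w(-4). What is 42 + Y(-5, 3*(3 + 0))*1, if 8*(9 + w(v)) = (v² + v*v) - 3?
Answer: 1687/24 ≈ 70.292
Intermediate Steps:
w(v) = -75/8 + v²/4 (w(v) = -9 + ((v² + v*v) - 3)/8 = -9 + ((v² + v²) - 3)/8 = -9 + (2*v² - 3)/8 = -9 + (-3 + 2*v²)/8 = -9 + (-3/8 + v²/4) = -75/8 + v²/4)
Y(u, A) = 67/24 - A*(8 + A)/(3*(3 + u)) (Y(u, A) = 1 - (((A + 8)/(u + 3))*A + (-75/8 + (¼)*(-4)²))/3 = 1 - (((8 + A)/(3 + u))*A + (-75/8 + (¼)*16))/3 = 1 - (((8 + A)/(3 + u))*A + (-75/8 + 4))/3 = 1 - (A*(8 + A)/(3 + u) - 43/8)/3 = 1 - (-43/8 + A*(8 + A)/(3 + u))/3 = 1 + (43/24 - A*(8 + A)/(3*(3 + u))) = 67/24 - A*(8 + A)/(3*(3 + u)))
42 + Y(-5, 3*(3 + 0))*1 = 42 + ((201 - 192*(3 + 0) - 8*9*(3 + 0)² + 67*(-5))/(24*(3 - 5)))*1 = 42 + ((1/24)*(201 - 192*3 - 8*(3*3)² - 335)/(-2))*1 = 42 + ((1/24)*(-½)*(201 - 64*9 - 8*9² - 335))*1 = 42 + ((1/24)*(-½)*(201 - 576 - 8*81 - 335))*1 = 42 + ((1/24)*(-½)*(201 - 576 - 648 - 335))*1 = 42 + ((1/24)*(-½)*(-1358))*1 = 42 + (679/24)*1 = 42 + 679/24 = 1687/24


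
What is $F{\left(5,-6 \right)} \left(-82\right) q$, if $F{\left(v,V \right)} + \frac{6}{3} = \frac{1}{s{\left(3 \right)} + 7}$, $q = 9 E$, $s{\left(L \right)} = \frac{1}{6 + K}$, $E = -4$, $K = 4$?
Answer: $- \frac{389664}{71} \approx -5488.2$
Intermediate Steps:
$s{\left(L \right)} = \frac{1}{10}$ ($s{\left(L \right)} = \frac{1}{6 + 4} = \frac{1}{10}$)
$q = -36$ ($q = 9 \left(-4\right) = -36$)
$F{\left(v,V \right)} = - \frac{132}{71}$ ($F{\left(v,V \right)} = -2 + \frac{1}{\frac{1}{10} + 7} = -2 + \frac{1}{\frac{71}{10}} = -2 + \frac{10}{71} = - \frac{132}{71}$)
$F{\left(5,-6 \right)} \left(-82\right) q = \left(- \frac{132}{71}\right) \left(-82\right) \left(-36\right) = \frac{10824}{71} \left(-36\right) = - \frac{389664}{71}$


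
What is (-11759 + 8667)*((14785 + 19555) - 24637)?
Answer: -30001676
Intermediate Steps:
(-11759 + 8667)*((14785 + 19555) - 24637) = -3092*(34340 - 24637) = -3092*9703 = -30001676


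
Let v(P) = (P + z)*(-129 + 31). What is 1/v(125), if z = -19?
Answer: -1/10388 ≈ -9.6265e-5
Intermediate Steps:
v(P) = 1862 - 98*P (v(P) = (P - 19)*(-129 + 31) = (-19 + P)*(-98) = 1862 - 98*P)
1/v(125) = 1/(1862 - 98*125) = 1/(1862 - 12250) = 1/(-10388) = -1/10388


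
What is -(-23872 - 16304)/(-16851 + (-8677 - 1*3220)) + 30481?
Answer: 219056903/7187 ≈ 30480.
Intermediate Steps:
-(-23872 - 16304)/(-16851 + (-8677 - 1*3220)) + 30481 = -(-40176)/(-16851 + (-8677 - 3220)) + 30481 = -(-40176)/(-16851 - 11897) + 30481 = -(-40176)/(-28748) + 30481 = -(-40176)*(-1)/28748 + 30481 = -1*10044/7187 + 30481 = -10044/7187 + 30481 = 219056903/7187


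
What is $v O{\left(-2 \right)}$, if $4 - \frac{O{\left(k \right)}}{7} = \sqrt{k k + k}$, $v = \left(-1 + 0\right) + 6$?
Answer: $140 - 35 \sqrt{2} \approx 90.503$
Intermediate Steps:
$v = 5$ ($v = -1 + 6 = 5$)
$O{\left(k \right)} = 28 - 7 \sqrt{k + k^{2}}$ ($O{\left(k \right)} = 28 - 7 \sqrt{k k + k} = 28 - 7 \sqrt{k^{2} + k} = 28 - 7 \sqrt{k + k^{2}}$)
$v O{\left(-2 \right)} = 5 \left(28 - 7 \sqrt{- 2 \left(1 - 2\right)}\right) = 5 \left(28 - 7 \sqrt{\left(-2\right) \left(-1\right)}\right) = 5 \left(28 - 7 \sqrt{2}\right) = 140 - 35 \sqrt{2}$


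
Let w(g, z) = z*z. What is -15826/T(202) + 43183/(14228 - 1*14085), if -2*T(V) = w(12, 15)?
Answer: 14242411/32175 ≈ 442.65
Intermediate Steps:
w(g, z) = z²
T(V) = -225/2 (T(V) = -½*15² = -½*225 = -225/2)
-15826/T(202) + 43183/(14228 - 1*14085) = -15826/(-225/2) + 43183/(14228 - 1*14085) = -15826*(-2/225) + 43183/(14228 - 14085) = 31652/225 + 43183/143 = 14242411/32175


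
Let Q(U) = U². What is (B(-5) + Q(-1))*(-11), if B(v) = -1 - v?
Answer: -55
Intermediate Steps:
(B(-5) + Q(-1))*(-11) = ((-1 - 1*(-5)) + (-1)²)*(-11) = ((-1 + 5) + 1)*(-11) = (4 + 1)*(-11) = 5*(-11) = -55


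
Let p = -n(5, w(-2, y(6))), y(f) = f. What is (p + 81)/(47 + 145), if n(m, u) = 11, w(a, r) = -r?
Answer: 35/96 ≈ 0.36458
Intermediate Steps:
p = -11 (p = -1*11 = -11)
(p + 81)/(47 + 145) = (-11 + 81)/(47 + 145) = 70/192 = 70*(1/192) = 35/96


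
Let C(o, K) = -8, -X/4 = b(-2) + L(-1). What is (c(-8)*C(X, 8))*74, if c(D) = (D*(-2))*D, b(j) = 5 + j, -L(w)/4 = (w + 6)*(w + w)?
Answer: 75776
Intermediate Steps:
L(w) = -8*w*(6 + w) (L(w) = -4*(w + 6)*(w + w) = -4*(6 + w)*2*w = -8*w*(6 + w))
X = -172 (X = -4*((5 - 2) - 8*(-1)*(6 - 1)) = -4*(3 - 8*(-1)*5) = -4*(3 + 40) = -4*43 = -172)
c(D) = -2*D**2 (c(D) = (-2*D)*D = -2*D**2)
(c(-8)*C(X, 8))*74 = (-2*(-8)**2*(-8))*74 = (-2*64*(-8))*74 = -128*(-8)*74 = 1024*74 = 75776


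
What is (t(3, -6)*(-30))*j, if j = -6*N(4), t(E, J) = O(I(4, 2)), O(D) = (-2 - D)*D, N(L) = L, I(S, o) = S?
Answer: -17280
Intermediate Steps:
O(D) = D*(-2 - D)
t(E, J) = -24 (t(E, J) = -1*4*(2 + 4) = -1*4*6 = -24)
j = -24 (j = -6*4 = -24)
(t(3, -6)*(-30))*j = -24*(-30)*(-24) = 720*(-24) = -17280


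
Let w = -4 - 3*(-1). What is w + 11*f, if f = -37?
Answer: -408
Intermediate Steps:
w = -1 (w = -4 + 3 = -1)
w + 11*f = -1 + 11*(-37) = -1 - 407 = -408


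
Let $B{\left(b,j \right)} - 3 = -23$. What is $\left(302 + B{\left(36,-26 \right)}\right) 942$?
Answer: $265644$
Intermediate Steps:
$B{\left(b,j \right)} = -20$ ($B{\left(b,j \right)} = 3 - 23 = -20$)
$\left(302 + B{\left(36,-26 \right)}\right) 942 = \left(302 - 20\right) 942 = 282 \cdot 942 = 265644$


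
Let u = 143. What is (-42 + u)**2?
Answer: 10201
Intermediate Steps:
(-42 + u)**2 = (-42 + 143)**2 = 101**2 = 10201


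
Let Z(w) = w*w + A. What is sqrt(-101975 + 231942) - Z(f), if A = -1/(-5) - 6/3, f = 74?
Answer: -27371/5 + sqrt(129967) ≈ -5113.7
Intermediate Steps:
A = -9/5 (A = -1*(-1/5) - 6*1/3 = 1/5 - 2 = -9/5 ≈ -1.8000)
Z(w) = -9/5 + w**2 (Z(w) = w*w - 9/5 = w**2 - 9/5 = -9/5 + w**2)
sqrt(-101975 + 231942) - Z(f) = sqrt(-101975 + 231942) - (-9/5 + 74**2) = sqrt(129967) - (-9/5 + 5476) = sqrt(129967) - 1*27371/5 = sqrt(129967) - 27371/5 = -27371/5 + sqrt(129967)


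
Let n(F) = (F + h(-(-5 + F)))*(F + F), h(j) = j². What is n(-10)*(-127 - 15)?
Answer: 610600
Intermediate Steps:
n(F) = 2*F*(F + (5 - F)²) (n(F) = (F + (-(-5 + F))²)*(F + F) = (F + (5 - F)²)*(2*F) = 2*F*(F + (5 - F)²))
n(-10)*(-127 - 15) = (2*(-10)*(-10 + (-5 - 10)²))*(-127 - 15) = (2*(-10)*(-10 + (-15)²))*(-142) = (2*(-10)*(-10 + 225))*(-142) = (2*(-10)*215)*(-142) = -4300*(-142) = 610600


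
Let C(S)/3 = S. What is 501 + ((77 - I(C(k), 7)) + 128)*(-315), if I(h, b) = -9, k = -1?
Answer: -66909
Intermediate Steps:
C(S) = 3*S
501 + ((77 - I(C(k), 7)) + 128)*(-315) = 501 + ((77 - 1*(-9)) + 128)*(-315) = 501 + ((77 + 9) + 128)*(-315) = 501 + (86 + 128)*(-315) = 501 + 214*(-315) = 501 - 67410 = -66909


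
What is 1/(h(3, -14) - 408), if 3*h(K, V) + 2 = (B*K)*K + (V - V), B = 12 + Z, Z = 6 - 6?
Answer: -3/1118 ≈ -0.0026834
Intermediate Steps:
Z = 0
B = 12 (B = 12 + 0 = 12)
h(K, V) = -2/3 + 4*K**2 (h(K, V) = -2/3 + ((12*K)*K + (V - V))/3 = -2/3 + (12*K**2 + 0)/3 = -2/3 + (12*K**2)/3 = -2/3 + 4*K**2)
1/(h(3, -14) - 408) = 1/((-2/3 + 4*3**2) - 408) = 1/((-2/3 + 4*9) - 408) = 1/((-2/3 + 36) - 408) = 1/(106/3 - 408) = 1/(-1118/3) = -3/1118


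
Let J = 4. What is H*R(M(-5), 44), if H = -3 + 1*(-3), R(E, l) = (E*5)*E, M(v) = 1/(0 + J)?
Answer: -15/8 ≈ -1.8750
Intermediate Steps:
M(v) = ¼ (M(v) = 1/(0 + 4) = 1/4 = ¼)
R(E, l) = 5*E² (R(E, l) = (5*E)*E = 5*E²)
H = -6 (H = -3 - 3 = -6)
H*R(M(-5), 44) = -30*(¼)² = -30/16 = -6*5/16 = -15/8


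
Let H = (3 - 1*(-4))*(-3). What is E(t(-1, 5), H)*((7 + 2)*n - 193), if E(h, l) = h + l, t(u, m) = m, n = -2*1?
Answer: 3376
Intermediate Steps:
n = -2
H = -21 (H = (3 + 4)*(-3) = 7*(-3) = -21)
E(t(-1, 5), H)*((7 + 2)*n - 193) = (5 - 21)*((7 + 2)*(-2) - 193) = -16*(9*(-2) - 193) = -16*(-18 - 193) = -16*(-211) = 3376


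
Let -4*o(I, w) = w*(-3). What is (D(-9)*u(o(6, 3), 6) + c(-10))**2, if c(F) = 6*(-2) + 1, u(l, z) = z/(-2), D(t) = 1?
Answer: 196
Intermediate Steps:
o(I, w) = 3*w/4 (o(I, w) = -w*(-3)/4 = -(-3)*w/4 = 3*w/4)
u(l, z) = -z/2 (u(l, z) = z*(-1/2) = -z/2)
c(F) = -11 (c(F) = -12 + 1 = -11)
(D(-9)*u(o(6, 3), 6) + c(-10))**2 = (1*(-1/2*6) - 11)**2 = (1*(-3) - 11)**2 = (-3 - 11)**2 = (-14)**2 = 196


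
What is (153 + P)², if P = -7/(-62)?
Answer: 90117049/3844 ≈ 23444.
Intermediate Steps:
P = 7/62 (P = -7*(-1/62) = 7/62 ≈ 0.11290)
(153 + P)² = (153 + 7/62)² = (9493/62)² = 90117049/3844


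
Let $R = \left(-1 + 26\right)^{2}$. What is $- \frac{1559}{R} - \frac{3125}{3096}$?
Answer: $- \frac{6779789}{1935000} \approx -3.5038$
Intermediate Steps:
$R = 625$ ($R = 25^{2} = 625$)
$- \frac{1559}{R} - \frac{3125}{3096} = - \frac{1559}{625} - \frac{3125}{3096} = - \frac{6779789}{1935000}$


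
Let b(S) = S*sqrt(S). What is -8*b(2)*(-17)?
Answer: 272*sqrt(2) ≈ 384.67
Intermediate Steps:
b(S) = S**(3/2)
-8*b(2)*(-17) = -16*sqrt(2)*(-17) = 272*sqrt(2)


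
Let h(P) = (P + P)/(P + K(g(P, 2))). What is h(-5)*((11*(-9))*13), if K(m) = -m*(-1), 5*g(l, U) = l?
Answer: -2145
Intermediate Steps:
g(l, U) = l/5
K(m) = m
h(P) = 5/3 (h(P) = (P + P)/(P + P/5) = (2*P)/((6*P/5)) = (2*P)*(5/(6*P)) = 5/3)
h(-5)*((11*(-9))*13) = 5*((11*(-9))*13)/3 = 5*(-99*13)/3 = (5/3)*(-1287) = -2145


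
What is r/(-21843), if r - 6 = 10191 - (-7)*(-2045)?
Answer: 4118/21843 ≈ 0.18853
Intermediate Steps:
r = -4118 (r = 6 + (10191 - (-7)*(-2045)) = 6 + (10191 - 1*14315) = 6 + (10191 - 14315) = 6 - 4124 = -4118)
r/(-21843) = -4118/(-21843) = -4118*(-1/21843) = 4118/21843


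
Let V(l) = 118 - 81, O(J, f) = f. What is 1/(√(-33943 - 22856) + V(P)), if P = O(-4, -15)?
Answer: 37/58168 - 3*I*√6311/58168 ≈ 0.00063609 - 0.0040972*I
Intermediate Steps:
P = -15
V(l) = 37
1/(√(-33943 - 22856) + V(P)) = 1/(√(-33943 - 22856) + 37) = 1/(√(-56799) + 37) = 1/(3*I*√6311 + 37) = 1/(37 + 3*I*√6311)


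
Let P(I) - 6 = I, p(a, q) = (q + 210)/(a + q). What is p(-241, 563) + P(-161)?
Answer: -49137/322 ≈ -152.60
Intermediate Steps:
p(a, q) = (210 + q)/(a + q)
P(I) = 6 + I
p(-241, 563) + P(-161) = (210 + 563)/(-241 + 563) + (6 - 161) = 773/322 - 155 = -49137/322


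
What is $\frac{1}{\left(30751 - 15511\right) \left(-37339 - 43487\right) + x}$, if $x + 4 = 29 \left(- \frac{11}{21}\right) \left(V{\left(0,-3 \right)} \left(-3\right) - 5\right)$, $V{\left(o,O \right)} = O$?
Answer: $- \frac{21}{25867554400} \approx -8.1183 \cdot 10^{-10}$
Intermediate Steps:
$x = - \frac{1360}{21}$ ($x = -4 + 29 \left(- \frac{11}{21}\right) \left(\left(-3\right) \left(-3\right) - 5\right) = -4 + 29 \left(\left(-11\right) \frac{1}{21}\right) \left(9 - 5\right) = -4 + 29 \left(- \frac{11}{21}\right) 4 = -4 - \frac{1276}{21} = - \frac{1360}{21} \approx -64.762$)
$\frac{1}{\left(30751 - 15511\right) \left(-37339 - 43487\right) + x} = \frac{1}{\left(30751 - 15511\right) \left(-37339 - 43487\right) - \frac{1360}{21}} = \frac{1}{15240 \left(-80826\right) - \frac{1360}{21}} = \frac{1}{-1231788240 - \frac{1360}{21}} = \frac{1}{- \frac{25867554400}{21}} = - \frac{21}{25867554400}$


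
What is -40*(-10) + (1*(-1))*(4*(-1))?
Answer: 404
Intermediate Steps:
-40*(-10) + (1*(-1))*(4*(-1)) = 400 - 1*(-4) = 400 + 4 = 404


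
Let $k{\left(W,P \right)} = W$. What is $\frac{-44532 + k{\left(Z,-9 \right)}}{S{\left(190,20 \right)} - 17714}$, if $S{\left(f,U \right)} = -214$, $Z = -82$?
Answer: $\frac{22307}{8964} \approx 2.4885$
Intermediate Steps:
$\frac{-44532 + k{\left(Z,-9 \right)}}{S{\left(190,20 \right)} - 17714} = \frac{-44532 - 82}{-214 - 17714} = - \frac{44614}{-17928} = \left(-44614\right) \left(- \frac{1}{17928}\right) = \frac{22307}{8964}$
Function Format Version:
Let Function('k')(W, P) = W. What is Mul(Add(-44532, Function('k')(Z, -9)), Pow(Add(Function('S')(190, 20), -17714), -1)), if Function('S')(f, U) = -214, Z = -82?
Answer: Rational(22307, 8964) ≈ 2.4885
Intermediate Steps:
Mul(Add(-44532, Function('k')(Z, -9)), Pow(Add(Function('S')(190, 20), -17714), -1)) = Mul(Add(-44532, -82), Pow(Add(-214, -17714), -1)) = Mul(-44614, Pow(-17928, -1)) = Mul(-44614, Rational(-1, 17928)) = Rational(22307, 8964)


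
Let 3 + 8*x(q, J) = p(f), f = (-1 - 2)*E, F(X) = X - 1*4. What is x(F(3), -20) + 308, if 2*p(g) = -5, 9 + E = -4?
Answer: 4917/16 ≈ 307.31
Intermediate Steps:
F(X) = -4 + X (F(X) = X - 4 = -4 + X)
E = -13 (E = -9 - 4 = -13)
f = 39 (f = (-1 - 2)*(-13) = -3*(-13) = 39)
p(g) = -5/2 (p(g) = (1/2)*(-5) = -5/2)
x(q, J) = -11/16 (x(q, J) = -3/8 + (1/8)*(-5/2) = -3/8 - 5/16 = -11/16)
x(F(3), -20) + 308 = -11/16 + 308 = 4917/16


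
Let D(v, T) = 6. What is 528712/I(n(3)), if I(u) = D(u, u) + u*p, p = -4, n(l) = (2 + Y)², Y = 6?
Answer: -264356/125 ≈ -2114.8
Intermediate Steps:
n(l) = 64 (n(l) = (2 + 6)² = 8² = 64)
I(u) = 6 - 4*u (I(u) = 6 + u*(-4) = 6 - 4*u)
528712/I(n(3)) = 528712/(6 - 4*64) = 528712/(6 - 256) = 528712/(-250) = 528712*(-1/250) = -264356/125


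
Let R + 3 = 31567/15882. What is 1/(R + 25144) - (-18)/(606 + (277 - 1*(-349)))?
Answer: 514810239/35140241752 ≈ 0.014650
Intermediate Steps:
R = -16079/15882 (R = -3 + 31567/15882 = -16079/15882 ≈ -1.0124)
1/(R + 25144) - (-18)/(606 + (277 - 1*(-349))) = 1/(-16079/15882 + 25144) - (-18)/(606 + (277 - 1*(-349))) = 1/(399320929/15882) - (-18)/(606 + (277 + 349)) = 15882/399320929 - (-18)/(606 + 626) = 15882/399320929 - (-18)/1232 = 15882/399320929 - 1*(-9/616) = 15882/399320929 + 9/616 = 514810239/35140241752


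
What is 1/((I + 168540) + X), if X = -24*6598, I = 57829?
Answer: 1/68017 ≈ 1.4702e-5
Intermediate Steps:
X = -158352
1/((I + 168540) + X) = 1/((57829 + 168540) - 158352) = 1/(226369 - 158352) = 1/68017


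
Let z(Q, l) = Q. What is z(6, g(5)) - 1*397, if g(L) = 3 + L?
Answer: -391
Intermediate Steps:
z(6, g(5)) - 1*397 = 6 - 1*397 = 6 - 397 = -391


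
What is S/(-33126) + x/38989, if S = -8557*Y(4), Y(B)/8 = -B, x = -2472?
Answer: -5379005704/645774807 ≈ -8.3295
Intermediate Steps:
Y(B) = -8*B (Y(B) = 8*(-B) = -8*B)
S = 273824 (S = -(-68456)*4 = -8557*(-32) = 273824)
S/(-33126) + x/38989 = 273824/(-33126) - 2472/38989 = 273824*(-1/33126) - 2472*1/38989 = -136912/16563 - 2472/38989 = -5379005704/645774807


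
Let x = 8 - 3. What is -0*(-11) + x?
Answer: 5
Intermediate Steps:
x = 5
-0*(-11) + x = -0*(-11) + 5 = -27*0 + 5 = 0 + 5 = 5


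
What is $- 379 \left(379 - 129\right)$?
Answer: $-94750$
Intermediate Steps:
$- 379 \left(379 - 129\right) = \left(-379\right) 250 = -94750$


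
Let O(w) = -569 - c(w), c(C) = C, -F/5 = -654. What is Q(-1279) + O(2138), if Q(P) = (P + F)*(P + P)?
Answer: -5095685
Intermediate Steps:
F = 3270 (F = -5*(-654) = 3270)
Q(P) = 2*P*(3270 + P) (Q(P) = (P + 3270)*(P + P) = (3270 + P)*(2*P) = 2*P*(3270 + P))
O(w) = -569 - w
Q(-1279) + O(2138) = 2*(-1279)*(3270 - 1279) + (-569 - 1*2138) = 2*(-1279)*1991 + (-569 - 2138) = -5092978 - 2707 = -5095685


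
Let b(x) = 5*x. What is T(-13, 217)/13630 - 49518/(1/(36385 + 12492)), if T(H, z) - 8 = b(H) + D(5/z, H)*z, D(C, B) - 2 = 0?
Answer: -1137536904407/470 ≈ -2.4203e+9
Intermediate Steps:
D(C, B) = 2 (D(C, B) = 2 + 0 = 2)
T(H, z) = 8 + 2*z + 5*H (T(H, z) = 8 + (5*H + 2*z) = 8 + (2*z + 5*H) = 8 + 2*z + 5*H)
T(-13, 217)/13630 - 49518/(1/(36385 + 12492)) = (8 + 2*217 + 5*(-13))/13630 - 49518/(1/(36385 + 12492)) = (8 + 434 - 65)*(1/13630) - 49518/(1/48877) = 377*(1/13630) - 49518/1/48877 = 13/470 - 49518*48877 = 13/470 - 2420291286 = -1137536904407/470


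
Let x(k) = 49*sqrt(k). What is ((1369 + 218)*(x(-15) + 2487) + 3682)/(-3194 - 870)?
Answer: -3950551/4064 - 77763*I*sqrt(15)/4064 ≈ -972.08 - 74.108*I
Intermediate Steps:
((1369 + 218)*(x(-15) + 2487) + 3682)/(-3194 - 870) = ((1369 + 218)*(49*sqrt(-15) + 2487) + 3682)/(-3194 - 870) = (1587*(49*(I*sqrt(15)) + 2487) + 3682)/(-4064) = (1587*(49*I*sqrt(15) + 2487) + 3682)*(-1/4064) = (1587*(2487 + 49*I*sqrt(15)) + 3682)*(-1/4064) = ((3946869 + 77763*I*sqrt(15)) + 3682)*(-1/4064) = (3950551 + 77763*I*sqrt(15))*(-1/4064) = -3950551/4064 - 77763*I*sqrt(15)/4064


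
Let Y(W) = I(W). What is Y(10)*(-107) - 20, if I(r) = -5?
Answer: 515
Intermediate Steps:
Y(W) = -5
Y(10)*(-107) - 20 = -5*(-107) - 20 = 535 - 20 = 515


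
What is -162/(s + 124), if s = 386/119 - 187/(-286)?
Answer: -167076/131905 ≈ -1.2666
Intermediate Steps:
s = 12059/3094 (s = 386*(1/119) - 187*(-1/286) = 386/119 + 17/26 = 12059/3094 ≈ 3.8975)
-162/(s + 124) = -162/(12059/3094 + 124) = -162/395715/3094 = -162*3094/395715 = -167076/131905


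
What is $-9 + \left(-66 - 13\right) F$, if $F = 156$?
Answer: $-12333$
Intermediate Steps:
$-9 + \left(-66 - 13\right) F = -9 + \left(-66 - 13\right) 156 = -9 - 12324 = -12333$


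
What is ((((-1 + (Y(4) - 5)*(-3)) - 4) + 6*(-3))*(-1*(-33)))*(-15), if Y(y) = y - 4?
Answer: 3960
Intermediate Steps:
Y(y) = -4 + y
((((-1 + (Y(4) - 5)*(-3)) - 4) + 6*(-3))*(-1*(-33)))*(-15) = ((((-1 + ((-4 + 4) - 5)*(-3)) - 4) + 6*(-3))*(-1*(-33)))*(-15) = ((((-1 + (0 - 5)*(-3)) - 4) - 18)*33)*(-15) = ((((-1 - 5*(-3)) - 4) - 18)*33)*(-15) = ((((-1 + 15) - 4) - 18)*33)*(-15) = (((14 - 4) - 18)*33)*(-15) = ((10 - 18)*33)*(-15) = -8*33*(-15) = -264*(-15) = 3960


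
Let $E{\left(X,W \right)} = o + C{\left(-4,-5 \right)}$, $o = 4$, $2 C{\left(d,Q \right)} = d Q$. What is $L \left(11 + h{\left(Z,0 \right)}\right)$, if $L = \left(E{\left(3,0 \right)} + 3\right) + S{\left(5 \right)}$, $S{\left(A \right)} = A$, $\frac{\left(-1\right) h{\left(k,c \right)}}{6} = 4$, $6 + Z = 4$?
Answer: $-286$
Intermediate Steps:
$Z = -2$ ($Z = -6 + 4 = -2$)
$h{\left(k,c \right)} = -24$ ($h{\left(k,c \right)} = \left(-6\right) 4 = -24$)
$C{\left(d,Q \right)} = \frac{Q d}{2}$ ($C{\left(d,Q \right)} = \frac{d Q}{2} = \frac{Q d}{2}$)
$E{\left(X,W \right)} = 14$ ($E{\left(X,W \right)} = 4 + \frac{1}{2} \left(-5\right) \left(-4\right) = 4 + 10 = 14$)
$L = 22$ ($L = \left(14 + 3\right) + 5 = 17 + 5 = 22$)
$L \left(11 + h{\left(Z,0 \right)}\right) = 22 \left(11 - 24\right) = 22 \left(-13\right) = -286$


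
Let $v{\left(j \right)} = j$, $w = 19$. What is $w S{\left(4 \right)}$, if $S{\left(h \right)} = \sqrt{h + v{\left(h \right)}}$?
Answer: $38 \sqrt{2} \approx 53.74$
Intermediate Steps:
$S{\left(h \right)} = \sqrt{2} \sqrt{h}$ ($S{\left(h \right)} = \sqrt{h + h} = \sqrt{2 h} = \sqrt{2} \sqrt{h}$)
$w S{\left(4 \right)} = 19 \sqrt{2} \sqrt{4} = 19 \sqrt{2} \cdot 2 = 19 \cdot 2 \sqrt{2} = 38 \sqrt{2}$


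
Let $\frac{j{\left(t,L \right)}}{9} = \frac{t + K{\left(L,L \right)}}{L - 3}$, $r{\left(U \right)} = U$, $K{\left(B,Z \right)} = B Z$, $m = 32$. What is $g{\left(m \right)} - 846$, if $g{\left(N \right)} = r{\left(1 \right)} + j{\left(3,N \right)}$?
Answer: $- \frac{15262}{29} \approx -526.28$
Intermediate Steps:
$j{\left(t,L \right)} = \frac{9 \left(t + L^{2}\right)}{-3 + L}$ ($j{\left(t,L \right)} = 9 \frac{t + L L}{L - 3} = 9 \frac{t + L^{2}}{-3 + L} = \frac{9 \left(t + L^{2}\right)}{-3 + L}$)
$g{\left(N \right)} = 1 + \frac{9 \left(3 + N^{2}\right)}{-3 + N}$
$g{\left(m \right)} - 846 = \frac{24 + 32 + 9 \cdot 32^{2}}{-3 + 32} - 846 = \frac{24 + 32 + 9 \cdot 1024}{29} - 846 = \frac{24 + 32 + 9216}{29} - 846 = \frac{1}{29} \cdot 9272 - 846 = \frac{9272}{29} - 846 = - \frac{15262}{29}$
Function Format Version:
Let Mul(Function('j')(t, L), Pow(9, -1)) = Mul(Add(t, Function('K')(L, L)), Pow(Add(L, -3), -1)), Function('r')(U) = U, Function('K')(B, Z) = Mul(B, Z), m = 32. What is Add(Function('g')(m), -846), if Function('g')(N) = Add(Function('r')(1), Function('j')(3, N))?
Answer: Rational(-15262, 29) ≈ -526.28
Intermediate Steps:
Function('j')(t, L) = Mul(9, Pow(Add(-3, L), -1), Add(t, Pow(L, 2))) (Function('j')(t, L) = Mul(9, Mul(Add(t, Mul(L, L)), Pow(Add(L, -3), -1))) = Mul(9, Mul(Add(t, Pow(L, 2)), Pow(Add(-3, L), -1))) = Mul(9, Mul(Pow(Add(-3, L), -1), Add(t, Pow(L, 2)))) = Mul(9, Pow(Add(-3, L), -1), Add(t, Pow(L, 2))))
Function('g')(N) = Add(1, Mul(9, Pow(Add(-3, N), -1), Add(3, Pow(N, 2))))
Add(Function('g')(m), -846) = Add(Mul(Pow(Add(-3, 32), -1), Add(24, 32, Mul(9, Pow(32, 2)))), -846) = Add(Mul(Pow(29, -1), Add(24, 32, Mul(9, 1024))), -846) = Add(Mul(Rational(1, 29), Add(24, 32, 9216)), -846) = Add(Mul(Rational(1, 29), 9272), -846) = Add(Rational(9272, 29), -846) = Rational(-15262, 29)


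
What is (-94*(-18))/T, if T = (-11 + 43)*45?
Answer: 47/40 ≈ 1.1750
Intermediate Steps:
T = 1440 (T = 32*45 = 1440)
(-94*(-18))/T = -94*(-18)/1440 = 1692*(1/1440) = 47/40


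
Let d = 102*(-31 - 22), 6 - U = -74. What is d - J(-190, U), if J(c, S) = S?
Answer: -5486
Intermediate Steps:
U = 80 (U = 6 - 1*(-74) = 6 + 74 = 80)
d = -5406 (d = 102*(-53) = -5406)
d - J(-190, U) = -5406 - 1*80 = -5406 - 80 = -5486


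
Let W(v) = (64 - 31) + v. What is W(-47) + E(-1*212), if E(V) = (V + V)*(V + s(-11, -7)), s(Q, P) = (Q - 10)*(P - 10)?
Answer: -61494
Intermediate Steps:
W(v) = 33 + v
s(Q, P) = (-10 + P)*(-10 + Q) (s(Q, P) = (-10 + Q)*(-10 + P) = (-10 + P)*(-10 + Q))
E(V) = 2*V*(357 + V) (E(V) = (V + V)*(V + (100 - 10*(-7) - 10*(-11) - 7*(-11))) = (2*V)*(V + (100 + 70 + 110 + 77)) = (2*V)*(V + 357) = (2*V)*(357 + V) = 2*V*(357 + V))
W(-47) + E(-1*212) = (33 - 47) + 2*(-1*212)*(357 - 1*212) = -14 + 2*(-212)*(357 - 212) = -14 + 2*(-212)*145 = -14 - 61480 = -61494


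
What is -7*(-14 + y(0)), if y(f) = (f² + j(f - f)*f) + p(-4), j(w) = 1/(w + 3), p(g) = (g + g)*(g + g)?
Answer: -350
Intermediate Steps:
p(g) = 4*g² (p(g) = (2*g)*(2*g) = 4*g²)
j(w) = 1/(3 + w)
y(f) = 64 + f² + f/3 (y(f) = (f² + f/(3 + (f - f))) + 4*(-4)² = (f² + f/(3 + 0)) + 4*16 = (f² + f/3) + 64 = 64 + f² + f/3)
-7*(-14 + y(0)) = -7*(-14 + (64 + 0² + (⅓)*0)) = -7*(-14 + (64 + 0 + 0)) = -7*(-14 + 64) = -7*50 = -350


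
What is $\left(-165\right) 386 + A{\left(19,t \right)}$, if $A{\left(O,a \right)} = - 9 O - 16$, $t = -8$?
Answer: $-63877$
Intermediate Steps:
$A{\left(O,a \right)} = -16 - 9 O$
$\left(-165\right) 386 + A{\left(19,t \right)} = \left(-165\right) 386 - 187 = -63690 - 187 = -63877$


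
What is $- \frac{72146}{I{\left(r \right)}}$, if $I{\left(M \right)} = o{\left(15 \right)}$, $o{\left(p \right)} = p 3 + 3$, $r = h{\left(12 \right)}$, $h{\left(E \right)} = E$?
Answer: $- \frac{36073}{24} \approx -1503.0$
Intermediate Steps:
$r = 12$
$o{\left(p \right)} = 3 + 3 p$ ($o{\left(p \right)} = 3 p + 3 = 3 + 3 p$)
$I{\left(M \right)} = 48$ ($I{\left(M \right)} = 3 + 3 \cdot 15 = 3 + 45 = 48$)
$- \frac{72146}{I{\left(r \right)}} = - \frac{72146}{48} = \left(-72146\right) \frac{1}{48} = - \frac{36073}{24}$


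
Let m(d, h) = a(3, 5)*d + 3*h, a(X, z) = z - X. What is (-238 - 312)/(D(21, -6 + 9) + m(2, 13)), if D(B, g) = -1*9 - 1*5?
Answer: -550/29 ≈ -18.966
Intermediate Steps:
D(B, g) = -14 (D(B, g) = -9 - 5 = -14)
m(d, h) = 2*d + 3*h (m(d, h) = (5 - 1*3)*d + 3*h = (5 - 3)*d + 3*h = 2*d + 3*h)
(-238 - 312)/(D(21, -6 + 9) + m(2, 13)) = (-238 - 312)/(-14 + (2*2 + 3*13)) = -550/(-14 + (4 + 39)) = -550/(-14 + 43) = -550/29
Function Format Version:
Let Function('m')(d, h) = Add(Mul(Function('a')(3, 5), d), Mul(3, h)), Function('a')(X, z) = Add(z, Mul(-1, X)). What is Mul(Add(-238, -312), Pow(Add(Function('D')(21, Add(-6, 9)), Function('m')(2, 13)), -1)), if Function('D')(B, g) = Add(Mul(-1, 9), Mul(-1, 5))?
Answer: Rational(-550, 29) ≈ -18.966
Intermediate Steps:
Function('D')(B, g) = -14 (Function('D')(B, g) = Add(-9, -5) = -14)
Function('m')(d, h) = Add(Mul(2, d), Mul(3, h)) (Function('m')(d, h) = Add(Mul(Add(5, Mul(-1, 3)), d), Mul(3, h)) = Add(Mul(Add(5, -3), d), Mul(3, h)) = Add(Mul(2, d), Mul(3, h)))
Mul(Add(-238, -312), Pow(Add(Function('D')(21, Add(-6, 9)), Function('m')(2, 13)), -1)) = Mul(Add(-238, -312), Pow(Add(-14, Add(Mul(2, 2), Mul(3, 13))), -1)) = Mul(-550, Pow(Add(-14, Add(4, 39)), -1)) = Mul(-550, Pow(Add(-14, 43), -1)) = Mul(-550, Pow(29, -1)) = Mul(-550, Rational(1, 29)) = Rational(-550, 29)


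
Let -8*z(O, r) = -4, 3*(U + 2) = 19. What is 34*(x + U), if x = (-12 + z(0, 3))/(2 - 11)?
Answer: 1717/9 ≈ 190.78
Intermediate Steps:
U = 13/3 (U = -2 + (⅓)*19 = -2 + 19/3 = 13/3 ≈ 4.3333)
z(O, r) = ½ (z(O, r) = -⅛*(-4) = ½)
x = 23/18 (x = (-12 + ½)/(2 - 11) = -23/2/(-9) = -23/2*(-⅑) = 23/18 ≈ 1.2778)
34*(x + U) = 34*(23/18 + 13/3) = 34*(101/18) = 1717/9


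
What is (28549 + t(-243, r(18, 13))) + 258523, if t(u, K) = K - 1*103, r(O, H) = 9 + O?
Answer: 286996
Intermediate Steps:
t(u, K) = -103 + K (t(u, K) = K - 103 = -103 + K)
(28549 + t(-243, r(18, 13))) + 258523 = (28549 + (-103 + (9 + 18))) + 258523 = (28549 + (-103 + 27)) + 258523 = (28549 - 76) + 258523 = 28473 + 258523 = 286996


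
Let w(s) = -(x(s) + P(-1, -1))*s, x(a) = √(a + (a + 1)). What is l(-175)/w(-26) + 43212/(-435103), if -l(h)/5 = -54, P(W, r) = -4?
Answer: -272593272/378974713 - 135*I*√51/871 ≈ -0.71929 - 1.1069*I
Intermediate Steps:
l(h) = 270 (l(h) = -5*(-54) = 270)
x(a) = √(1 + 2*a) (x(a) = √(a + (1 + a)) = √(1 + 2*a))
w(s) = -s*(-4 + √(1 + 2*s)) (w(s) = -(√(1 + 2*s) - 4)*s = -(-4 + √(1 + 2*s))*s = -s*(-4 + √(1 + 2*s)))
l(-175)/w(-26) + 43212/(-435103) = 270/((-26*(4 - √(1 + 2*(-26))))) + 43212/(-435103) = 270/((-26*(4 - √(1 - 52)))) + 43212*(-1/435103) = 270/((-26*(4 - √(-51)))) - 43212/435103 = 270/((-26*(4 - I*√51))) - 43212/435103 = 270/(-104 + 26*I*√51) - 43212/435103 = -43212/435103 + 270/(-104 + 26*I*√51)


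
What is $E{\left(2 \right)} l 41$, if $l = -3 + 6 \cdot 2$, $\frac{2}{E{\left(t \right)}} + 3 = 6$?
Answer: $246$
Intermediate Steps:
$E{\left(t \right)} = \frac{2}{3}$ ($E{\left(t \right)} = \frac{2}{-3 + 6} = \frac{2}{3}$)
$l = 9$ ($l = -3 + 12 = 9$)
$E{\left(2 \right)} l 41 = \frac{2}{3} \cdot 9 \cdot 41 = 6 \cdot 41 = 246$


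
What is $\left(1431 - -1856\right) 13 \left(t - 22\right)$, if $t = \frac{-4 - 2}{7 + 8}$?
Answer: $- \frac{4785872}{5} \approx -9.5717 \cdot 10^{5}$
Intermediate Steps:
$t = - \frac{2}{5}$ ($t = - \frac{6}{15} = \left(-6\right) \frac{1}{15} = - \frac{2}{5} \approx -0.4$)
$\left(1431 - -1856\right) 13 \left(t - 22\right) = \left(1431 - -1856\right) 13 \left(- \frac{2}{5} - 22\right) = \left(1431 + 1856\right) 13 \left(- \frac{112}{5}\right) = 3287 \left(- \frac{1456}{5}\right) = - \frac{4785872}{5}$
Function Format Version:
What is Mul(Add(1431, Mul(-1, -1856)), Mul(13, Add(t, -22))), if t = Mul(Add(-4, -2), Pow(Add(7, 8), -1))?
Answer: Rational(-4785872, 5) ≈ -9.5717e+5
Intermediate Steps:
t = Rational(-2, 5) (t = Mul(-6, Pow(15, -1)) = Mul(-6, Rational(1, 15)) = Rational(-2, 5) ≈ -0.40000)
Mul(Add(1431, Mul(-1, -1856)), Mul(13, Add(t, -22))) = Mul(Add(1431, Mul(-1, -1856)), Mul(13, Add(Rational(-2, 5), -22))) = Mul(Add(1431, 1856), Mul(13, Rational(-112, 5))) = Mul(3287, Rational(-1456, 5)) = Rational(-4785872, 5)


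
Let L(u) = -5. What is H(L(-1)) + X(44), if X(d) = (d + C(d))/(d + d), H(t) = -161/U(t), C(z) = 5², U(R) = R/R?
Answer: -14099/88 ≈ -160.22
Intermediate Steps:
U(R) = 1
C(z) = 25
H(t) = -161 (H(t) = -161/1 = -161*1 = -161)
X(d) = (25 + d)/(2*d) (X(d) = (d + 25)/(d + d) = (25 + d)/((2*d)) = (25 + d)*(1/(2*d)) = (25 + d)/(2*d))
H(L(-1)) + X(44) = -161 + (½)*(25 + 44)/44 = -161 + (½)*(1/44)*69 = -161 + 69/88 = -14099/88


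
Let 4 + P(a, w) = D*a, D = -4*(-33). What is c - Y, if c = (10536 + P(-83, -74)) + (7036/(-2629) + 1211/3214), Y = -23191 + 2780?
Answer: 168862845137/8449606 ≈ 19985.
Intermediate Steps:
Y = -20411
D = 132
P(a, w) = -4 + 132*a
c = -3602062929/8449606 (c = (10536 + (-4 + 132*(-83))) + (7036/(-2629) + 1211/3214) = (10536 + (-4 - 10956)) + (7036*(-1/2629) + 1211*(1/3214)) = (10536 - 10960) + (-7036/2629 + 1211/3214) = -424 - 19429985/8449606 = -3602062929/8449606 ≈ -426.30)
c - Y = -3602062929/8449606 - 1*(-20411) = -3602062929/8449606 + 20411 = 168862845137/8449606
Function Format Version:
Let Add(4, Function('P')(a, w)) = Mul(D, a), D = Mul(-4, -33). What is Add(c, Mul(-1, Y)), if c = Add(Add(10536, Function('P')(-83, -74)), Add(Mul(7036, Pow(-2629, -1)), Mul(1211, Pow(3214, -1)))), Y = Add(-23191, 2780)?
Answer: Rational(168862845137, 8449606) ≈ 19985.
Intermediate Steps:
Y = -20411
D = 132
Function('P')(a, w) = Add(-4, Mul(132, a))
c = Rational(-3602062929, 8449606) (c = Add(Add(10536, Add(-4, Mul(132, -83))), Add(Mul(7036, Pow(-2629, -1)), Mul(1211, Pow(3214, -1)))) = Add(Add(10536, Add(-4, -10956)), Add(Mul(7036, Rational(-1, 2629)), Mul(1211, Rational(1, 3214)))) = Add(Add(10536, -10960), Add(Rational(-7036, 2629), Rational(1211, 3214))) = Add(-424, Rational(-19429985, 8449606)) = Rational(-3602062929, 8449606) ≈ -426.30)
Add(c, Mul(-1, Y)) = Add(Rational(-3602062929, 8449606), Mul(-1, -20411)) = Add(Rational(-3602062929, 8449606), 20411) = Rational(168862845137, 8449606)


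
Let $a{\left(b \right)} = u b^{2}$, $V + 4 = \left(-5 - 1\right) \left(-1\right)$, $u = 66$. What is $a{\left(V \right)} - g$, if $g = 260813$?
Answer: $-260549$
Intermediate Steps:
$V = 2$ ($V = -4 + \left(-5 - 1\right) \left(-1\right) = -4 - -6 = -4 + 6 = 2$)
$a{\left(b \right)} = 66 b^{2}$
$a{\left(V \right)} - g = 66 \cdot 2^{2} - 260813 = 66 \cdot 4 - 260813 = 264 - 260813 = -260549$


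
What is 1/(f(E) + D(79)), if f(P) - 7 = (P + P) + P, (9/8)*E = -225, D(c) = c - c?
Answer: -1/593 ≈ -0.0016863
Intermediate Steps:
D(c) = 0
E = -200 (E = (8/9)*(-225) = -200)
f(P) = 7 + 3*P (f(P) = 7 + ((P + P) + P) = 7 + (2*P + P) = 7 + 3*P)
1/(f(E) + D(79)) = 1/((7 + 3*(-200)) + 0) = 1/((7 - 600) + 0) = 1/(-593 + 0) = 1/(-593) = -1/593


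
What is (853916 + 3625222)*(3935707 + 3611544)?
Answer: 33805178749638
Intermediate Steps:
(853916 + 3625222)*(3935707 + 3611544) = 4479138*7547251 = 33805178749638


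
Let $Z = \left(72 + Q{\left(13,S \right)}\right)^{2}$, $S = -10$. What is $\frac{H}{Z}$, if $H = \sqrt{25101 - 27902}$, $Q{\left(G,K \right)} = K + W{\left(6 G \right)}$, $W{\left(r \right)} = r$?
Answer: $\frac{i \sqrt{2801}}{19600} \approx 0.0027002 i$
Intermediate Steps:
$Q{\left(G,K \right)} = K + 6 G$
$Z = 19600$ ($Z = \left(72 + \left(-10 + 6 \cdot 13\right)\right)^{2} = \left(72 + \left(-10 + 78\right)\right)^{2} = \left(72 + 68\right)^{2} = 140^{2} = 19600$)
$H = i \sqrt{2801}$ ($H = \sqrt{25101 - 27902} = \sqrt{-2801} = i \sqrt{2801} \approx 52.924 i$)
$\frac{H}{Z} = \frac{i \sqrt{2801}}{19600}$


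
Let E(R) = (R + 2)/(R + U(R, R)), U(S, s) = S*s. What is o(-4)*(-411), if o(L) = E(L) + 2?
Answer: -1507/2 ≈ -753.50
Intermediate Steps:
E(R) = (2 + R)/(R + R**2) (E(R) = (R + 2)/(R + R*R) = (2 + R)/(R + R**2))
o(L) = 2 + (2 + L)/(L*(1 + L)) (o(L) = (2 + L)/(L*(1 + L)) + 2 = 2 + (2 + L)/(L*(1 + L)))
o(-4)*(-411) = ((2 + 2*(-4)**2 + 3*(-4))/((-4)*(1 - 4)))*(-411) = -1/4*(2 + 2*16 - 12)/(-3)*(-411) = -1/4*(-1/3)*(2 + 32 - 12)*(-411) = -1/4*(-1/3)*22*(-411) = (11/6)*(-411) = -1507/2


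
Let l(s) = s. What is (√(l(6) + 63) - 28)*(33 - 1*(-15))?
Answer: -1344 + 48*√69 ≈ -945.28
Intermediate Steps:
(√(l(6) + 63) - 28)*(33 - 1*(-15)) = (√(6 + 63) - 28)*(33 - 1*(-15)) = (√69 - 28)*(33 + 15) = (-28 + √69)*48 = -1344 + 48*√69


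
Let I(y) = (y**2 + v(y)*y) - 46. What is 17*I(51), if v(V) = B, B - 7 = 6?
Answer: 54706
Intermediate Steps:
B = 13 (B = 7 + 6 = 13)
v(V) = 13
I(y) = -46 + y**2 + 13*y (I(y) = (y**2 + 13*y) - 46 = -46 + y**2 + 13*y)
17*I(51) = 17*(-46 + 51**2 + 13*51) = 17*(-46 + 2601 + 663) = 17*3218 = 54706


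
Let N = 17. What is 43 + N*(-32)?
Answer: -501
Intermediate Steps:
43 + N*(-32) = 43 + 17*(-32) = 43 - 544 = -501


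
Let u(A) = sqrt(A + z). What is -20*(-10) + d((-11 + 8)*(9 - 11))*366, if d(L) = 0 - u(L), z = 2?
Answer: 200 - 732*sqrt(2) ≈ -835.20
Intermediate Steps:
u(A) = sqrt(2 + A) (u(A) = sqrt(A + 2) = sqrt(2 + A))
d(L) = -sqrt(2 + L) (d(L) = 0 - sqrt(2 + L) = -sqrt(2 + L))
-20*(-10) + d((-11 + 8)*(9 - 11))*366 = -20*(-10) - sqrt(2 + (-11 + 8)*(9 - 11))*366 = 200 - sqrt(2 - 3*(-2))*366 = 200 - sqrt(2 + 6)*366 = 200 - sqrt(8)*366 = 200 - 2*sqrt(2)*366 = 200 - 732*sqrt(2)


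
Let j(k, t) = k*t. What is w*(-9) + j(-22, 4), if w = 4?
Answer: -124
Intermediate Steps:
w*(-9) + j(-22, 4) = 4*(-9) - 22*4 = -36 - 88 = -124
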